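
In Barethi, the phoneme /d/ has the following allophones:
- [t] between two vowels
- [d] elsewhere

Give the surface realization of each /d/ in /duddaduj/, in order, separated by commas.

Occurrence 1 (position 1): no conditioning environment matches → elsewhere allophone [d].
Occurrence 2 (position 3): no conditioning environment matches → elsewhere allophone [d].
Occurrence 3 (position 4): no conditioning environment matches → elsewhere allophone [d].
Occurrence 4 (position 6): between two vowels → [t].

[d], [d], [d], [t]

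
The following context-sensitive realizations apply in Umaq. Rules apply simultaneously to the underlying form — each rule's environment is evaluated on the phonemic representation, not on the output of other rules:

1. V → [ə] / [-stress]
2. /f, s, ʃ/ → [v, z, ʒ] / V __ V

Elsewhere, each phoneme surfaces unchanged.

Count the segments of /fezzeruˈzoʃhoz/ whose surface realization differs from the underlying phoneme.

4

Segments that undergo a rule: /e/ → [ə] (rule 1); /e/ → [ə] (rule 1); /u/ → [ə] (rule 1); /o/ → [ə] (rule 1).
All other segments surface unchanged.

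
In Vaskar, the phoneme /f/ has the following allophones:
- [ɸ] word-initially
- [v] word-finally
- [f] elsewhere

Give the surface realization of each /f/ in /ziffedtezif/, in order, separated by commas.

[f], [f], [v]

Occurrence 1 (position 3): no conditioning environment matches → elsewhere allophone [f].
Occurrence 2 (position 4): no conditioning environment matches → elsewhere allophone [f].
Occurrence 3 (position 11): word-finally → [v].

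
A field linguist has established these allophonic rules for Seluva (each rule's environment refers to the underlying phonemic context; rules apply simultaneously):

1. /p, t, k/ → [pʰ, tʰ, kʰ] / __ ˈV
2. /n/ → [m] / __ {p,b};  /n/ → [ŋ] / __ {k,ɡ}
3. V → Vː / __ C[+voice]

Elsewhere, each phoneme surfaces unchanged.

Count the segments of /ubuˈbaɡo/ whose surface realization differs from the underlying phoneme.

3

Segments that undergo a rule: /u/ → [uː] (rule 3); /u/ → [uː] (rule 3); /a/ → [aː] (rule 3).
All other segments surface unchanged.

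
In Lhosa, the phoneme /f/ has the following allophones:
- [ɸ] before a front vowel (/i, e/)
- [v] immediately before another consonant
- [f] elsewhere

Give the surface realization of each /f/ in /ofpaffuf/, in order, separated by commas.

Occurrence 1 (position 2): immediately before another consonant → [v].
Occurrence 2 (position 5): immediately before another consonant → [v].
Occurrence 3 (position 6): no conditioning environment matches → elsewhere allophone [f].
Occurrence 4 (position 8): no conditioning environment matches → elsewhere allophone [f].

[v], [v], [f], [f]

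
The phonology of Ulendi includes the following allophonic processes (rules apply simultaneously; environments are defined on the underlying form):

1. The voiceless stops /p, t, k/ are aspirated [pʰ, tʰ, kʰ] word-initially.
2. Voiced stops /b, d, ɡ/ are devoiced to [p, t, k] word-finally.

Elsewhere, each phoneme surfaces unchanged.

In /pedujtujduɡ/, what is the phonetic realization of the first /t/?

[t]

/t/ (between /j/ and /u/) is in the target of rule 1 but the environment (word-initially) is not met → [t].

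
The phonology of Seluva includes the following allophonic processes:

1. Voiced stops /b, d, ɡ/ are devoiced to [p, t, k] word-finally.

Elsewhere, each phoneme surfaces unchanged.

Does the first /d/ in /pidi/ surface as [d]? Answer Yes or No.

/d/ (between /i/ and /i/) fails the environment for rule 1, so it stays [d].
The actual realization is [d], which matches [d].

Yes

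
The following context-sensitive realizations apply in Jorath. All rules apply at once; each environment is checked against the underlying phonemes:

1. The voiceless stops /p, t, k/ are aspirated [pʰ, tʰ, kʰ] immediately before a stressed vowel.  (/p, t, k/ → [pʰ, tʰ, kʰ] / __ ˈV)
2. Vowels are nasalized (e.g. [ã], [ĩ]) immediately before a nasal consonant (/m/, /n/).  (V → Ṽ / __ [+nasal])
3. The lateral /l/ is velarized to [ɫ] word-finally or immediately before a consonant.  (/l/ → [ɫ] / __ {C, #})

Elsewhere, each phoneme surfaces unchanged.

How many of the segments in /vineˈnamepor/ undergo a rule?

Segments that undergo a rule: /i/ → [ĩ] (rule 2); /e/ → [ẽ] (rule 2); /a/ → [ã] (rule 2).
All other segments surface unchanged.

3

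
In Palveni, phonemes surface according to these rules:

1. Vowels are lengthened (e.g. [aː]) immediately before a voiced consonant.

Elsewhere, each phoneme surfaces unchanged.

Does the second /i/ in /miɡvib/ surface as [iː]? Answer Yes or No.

/i/ — between /v/ and /b/, before a voiced consonant — surfaces as [iː] (rule 1).
The actual realization is [iː], which matches [iː].

Yes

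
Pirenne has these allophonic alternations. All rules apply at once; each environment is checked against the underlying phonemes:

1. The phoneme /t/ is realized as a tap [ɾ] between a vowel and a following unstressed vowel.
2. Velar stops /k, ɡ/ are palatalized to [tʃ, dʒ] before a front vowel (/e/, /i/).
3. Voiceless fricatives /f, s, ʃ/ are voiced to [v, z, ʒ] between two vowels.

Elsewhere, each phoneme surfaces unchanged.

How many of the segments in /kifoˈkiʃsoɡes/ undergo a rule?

4

Segments that undergo a rule: /k/ → [tʃ] (rule 2); /f/ → [v] (rule 3); /k/ → [tʃ] (rule 2); /ɡ/ → [dʒ] (rule 2).
All other segments surface unchanged.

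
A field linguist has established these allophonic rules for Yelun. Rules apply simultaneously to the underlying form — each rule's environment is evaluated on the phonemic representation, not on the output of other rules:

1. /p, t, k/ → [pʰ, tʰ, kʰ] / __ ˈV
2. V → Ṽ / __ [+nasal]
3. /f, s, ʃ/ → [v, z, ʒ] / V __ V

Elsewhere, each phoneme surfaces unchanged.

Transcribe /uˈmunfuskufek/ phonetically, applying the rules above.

[ũˈmũnfuskuvek]

/u/ — word-initial, before a nasal consonant — surfaces as [ũ] (rule 2).
/m/ — not in any rule's target class → [m].
/u/ meets the environment for rule 2 (before a nasal consonant) → [ũ].
/n/ stays [n].
/f/ (between /n/ and /u/) is in the target of rule 3 but the environment (between two vowels) is not met → [f].
/u/ (between /f/ and /s/) is in the target of rule 2 but the environment (before a nasal consonant) is not met → [u].
/s/ — between /u/ and /k/; rule 3 does not apply here → [s].
/k/ (between /s/ and /u/) fails the environment for rule 1, so it stays [k].
/u/ — between /k/ and /f/; rule 2 does not apply here → [u].
/f/ meets the environment for rule 3 (between two vowels) → [v].
/e/ (between /f/ and /k/): rule 2 targets it, but not before a nasal consonant → unchanged [e].
/k/ (word-final): rule 1 targets it, but not immediately before a stressed vowel → unchanged [k].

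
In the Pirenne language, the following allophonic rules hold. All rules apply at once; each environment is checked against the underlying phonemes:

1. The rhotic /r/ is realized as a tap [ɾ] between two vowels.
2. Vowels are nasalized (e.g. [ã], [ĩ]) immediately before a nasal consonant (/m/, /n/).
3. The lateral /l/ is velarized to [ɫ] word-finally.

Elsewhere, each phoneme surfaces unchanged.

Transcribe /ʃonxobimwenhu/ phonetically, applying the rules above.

[ʃõnxobĩmwẽnhu]

/ʃ/ — not in any rule's target class → [ʃ].
/o/ (between /ʃ/ and /n/) occurs before a nasal consonant → [õ] by rule 2.
/n/ stays [n].
/x/ — not in any rule's target class → [x].
/o/ (between /x/ and /b/): rule 2 targets it, but not before a nasal consonant → unchanged [o].
/b/ — not in any rule's target class → [b].
/i/ (between /b/ and /m/): before a nasal consonant, so rule 2 applies → [ĩ].
/m/ (between /i/ and /w/) is unaffected → [m].
/w/ stays [w].
Rule 2 applies to /e/ (between /w/ and /n/: before a nasal consonant) → [ẽ].
/n/ stays [n].
/h/ (between /n/ and /u/): no rule targets it → [h].
/u/ (word-final) fails the environment for rule 2, so it stays [u].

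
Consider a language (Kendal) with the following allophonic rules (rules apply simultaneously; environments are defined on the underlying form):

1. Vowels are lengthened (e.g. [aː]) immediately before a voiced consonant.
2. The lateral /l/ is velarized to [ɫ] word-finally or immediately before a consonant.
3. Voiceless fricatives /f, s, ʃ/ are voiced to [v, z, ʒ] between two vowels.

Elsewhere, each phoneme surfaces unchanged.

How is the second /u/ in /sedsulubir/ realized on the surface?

[uː]

/u/ — between /l/ and /b/, before a voiced consonant — surfaces as [uː] (rule 1).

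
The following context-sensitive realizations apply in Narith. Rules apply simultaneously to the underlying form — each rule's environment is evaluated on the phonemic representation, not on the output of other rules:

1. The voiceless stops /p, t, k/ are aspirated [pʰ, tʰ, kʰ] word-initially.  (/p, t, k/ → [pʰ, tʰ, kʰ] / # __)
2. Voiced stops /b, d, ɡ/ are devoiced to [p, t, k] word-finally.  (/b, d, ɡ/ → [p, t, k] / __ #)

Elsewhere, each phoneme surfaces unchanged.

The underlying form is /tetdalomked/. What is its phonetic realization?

[tʰetdalomket]

Rule 1 applies to /t/ (word-initial: word-initially) → [tʰ].
/e/ (between /t/ and /t/): no rule targets it → [e].
/t/ (between /e/ and /d/): rule 1 targets it, but not word-initially → unchanged [t].
/d/ (between /t/ and /a/) is in the target of rule 2 but the environment (word-finally) is not met → [d].
/a/ (between /d/ and /l/) is unaffected → [a].
/l/ (between /a/ and /o/): no rule targets it → [l].
/o/ — not in any rule's target class → [o].
/m/ (between /o/ and /k/) is unaffected → [m].
/k/ (between /m/ and /e/) is in the target of rule 1 but the environment (word-initially) is not met → [k].
/e/ (between /k/ and /d/): no rule targets it → [e].
/d/ (word-final) occurs word-finally → [t] by rule 2.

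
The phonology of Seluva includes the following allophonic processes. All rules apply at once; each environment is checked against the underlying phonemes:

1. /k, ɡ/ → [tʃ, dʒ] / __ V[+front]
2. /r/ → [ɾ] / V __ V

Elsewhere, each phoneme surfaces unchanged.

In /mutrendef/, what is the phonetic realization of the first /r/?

[r]

/r/ (between /t/ and /e/) fails the environment for rule 2, so it stays [r].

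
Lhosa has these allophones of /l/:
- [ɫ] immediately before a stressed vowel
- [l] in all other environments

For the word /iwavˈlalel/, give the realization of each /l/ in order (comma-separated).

Occurrence 1 (position 5): immediately before a stressed vowel → [ɫ].
Occurrence 2 (position 7): no conditioning environment matches → elsewhere allophone [l].
Occurrence 3 (position 9): no conditioning environment matches → elsewhere allophone [l].

[ɫ], [l], [l]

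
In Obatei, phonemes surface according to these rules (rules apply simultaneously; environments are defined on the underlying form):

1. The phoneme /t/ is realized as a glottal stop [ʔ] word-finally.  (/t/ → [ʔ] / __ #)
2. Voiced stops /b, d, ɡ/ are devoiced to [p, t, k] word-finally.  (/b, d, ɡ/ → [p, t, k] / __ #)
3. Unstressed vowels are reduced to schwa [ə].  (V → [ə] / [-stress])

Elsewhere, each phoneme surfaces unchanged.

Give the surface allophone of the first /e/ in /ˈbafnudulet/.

[ə]

/e/ (between /l/ and /t/): in an unstressed syllable, so rule 3 applies → [ə].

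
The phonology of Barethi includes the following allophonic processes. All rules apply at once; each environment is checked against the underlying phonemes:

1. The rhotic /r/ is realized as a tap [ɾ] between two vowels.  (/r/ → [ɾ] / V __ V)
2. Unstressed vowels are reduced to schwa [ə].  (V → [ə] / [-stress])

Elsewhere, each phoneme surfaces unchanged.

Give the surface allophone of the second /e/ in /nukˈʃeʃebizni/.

/e/ — between /ʃ/ and /b/, in an unstressed syllable — surfaces as [ə] (rule 2).

[ə]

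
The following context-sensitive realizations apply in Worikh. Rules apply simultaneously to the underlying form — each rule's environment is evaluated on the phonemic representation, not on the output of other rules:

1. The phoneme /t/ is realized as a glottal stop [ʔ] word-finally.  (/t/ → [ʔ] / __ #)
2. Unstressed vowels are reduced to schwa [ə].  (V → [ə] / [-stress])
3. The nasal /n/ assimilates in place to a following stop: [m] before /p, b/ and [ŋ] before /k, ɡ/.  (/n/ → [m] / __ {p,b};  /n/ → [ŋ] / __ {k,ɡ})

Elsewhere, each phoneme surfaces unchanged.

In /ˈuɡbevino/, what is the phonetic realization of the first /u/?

[u]

/u/ (word-initial) fails the environment for rule 2, so it stays [u].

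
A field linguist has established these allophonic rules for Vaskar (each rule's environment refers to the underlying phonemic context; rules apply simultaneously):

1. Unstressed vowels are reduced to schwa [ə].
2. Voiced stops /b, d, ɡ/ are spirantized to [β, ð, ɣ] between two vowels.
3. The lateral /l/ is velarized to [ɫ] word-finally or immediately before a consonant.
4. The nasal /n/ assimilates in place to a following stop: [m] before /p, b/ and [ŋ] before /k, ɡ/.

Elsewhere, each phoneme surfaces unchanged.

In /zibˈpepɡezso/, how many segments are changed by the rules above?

3

Segments that undergo a rule: /i/ → [ə] (rule 1); /e/ → [ə] (rule 1); /o/ → [ə] (rule 1).
All other segments surface unchanged.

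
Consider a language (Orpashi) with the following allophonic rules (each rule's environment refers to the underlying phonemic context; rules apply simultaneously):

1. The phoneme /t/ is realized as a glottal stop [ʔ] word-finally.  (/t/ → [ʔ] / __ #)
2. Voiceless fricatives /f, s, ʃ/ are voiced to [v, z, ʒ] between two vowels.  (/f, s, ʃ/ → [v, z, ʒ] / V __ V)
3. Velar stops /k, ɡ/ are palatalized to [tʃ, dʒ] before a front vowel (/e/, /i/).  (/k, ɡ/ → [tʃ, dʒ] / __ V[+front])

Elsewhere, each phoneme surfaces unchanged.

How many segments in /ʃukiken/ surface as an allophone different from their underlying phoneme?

Segments that undergo a rule: /k/ → [tʃ] (rule 3); /k/ → [tʃ] (rule 3).
All other segments surface unchanged.

2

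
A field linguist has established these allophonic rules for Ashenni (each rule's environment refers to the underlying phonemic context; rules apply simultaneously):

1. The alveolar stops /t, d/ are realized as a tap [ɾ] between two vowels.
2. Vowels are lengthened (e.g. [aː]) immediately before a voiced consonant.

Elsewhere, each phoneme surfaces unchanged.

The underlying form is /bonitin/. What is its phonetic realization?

/b/ stays [b].
/o/ meets the environment for rule 2 (before a voiced consonant) → [oː].
/n/ (between /o/ and /i/) is unaffected → [n].
/i/ (between /n/ and /t/): rule 2 targets it, but not before a voiced consonant → unchanged [i].
/t/ (between /i/ and /i/) occurs between two vowels → [ɾ] by rule 1.
Rule 2 applies to /i/ (between /t/ and /n/: before a voiced consonant) → [iː].
/n/ (word-final) is unaffected → [n].

[boːniɾiːn]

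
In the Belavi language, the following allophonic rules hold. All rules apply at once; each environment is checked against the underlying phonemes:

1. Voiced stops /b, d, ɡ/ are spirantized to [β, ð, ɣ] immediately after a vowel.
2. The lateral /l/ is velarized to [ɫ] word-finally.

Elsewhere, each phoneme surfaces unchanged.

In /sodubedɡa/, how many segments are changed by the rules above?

3

Segments that undergo a rule: /d/ → [ð] (rule 1); /b/ → [β] (rule 1); /d/ → [ð] (rule 1).
All other segments surface unchanged.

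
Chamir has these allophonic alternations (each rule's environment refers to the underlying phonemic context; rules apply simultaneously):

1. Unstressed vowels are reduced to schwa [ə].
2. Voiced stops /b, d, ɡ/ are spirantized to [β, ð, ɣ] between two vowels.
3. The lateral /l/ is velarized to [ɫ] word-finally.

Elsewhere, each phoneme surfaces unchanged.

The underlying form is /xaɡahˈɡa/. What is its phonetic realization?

[xəɣəhˈɡa]

/a/ meets the environment for rule 1 (in an unstressed syllable) → [ə].
/ɡ/ — between /a/ and /a/, between two vowels — surfaces as [ɣ] (rule 2).
/a/ meets the environment for rule 1 (in an unstressed syllable) → [ə].
/ɡ/ (between /h/ and /a/) is in the target of rule 2 but the environment (between two vowels) is not met → [ɡ].
/a/ (word-final): rule 1 targets it, but not in an unstressed syllable → unchanged [a].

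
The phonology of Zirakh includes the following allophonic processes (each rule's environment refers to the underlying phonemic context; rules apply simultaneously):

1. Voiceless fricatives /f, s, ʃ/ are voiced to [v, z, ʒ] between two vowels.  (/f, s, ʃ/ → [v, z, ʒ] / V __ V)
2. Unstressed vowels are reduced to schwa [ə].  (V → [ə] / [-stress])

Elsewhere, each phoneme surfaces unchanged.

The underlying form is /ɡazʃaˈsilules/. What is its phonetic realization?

/ɡ/ stays [ɡ].
/a/ (between /ɡ/ and /z/): in an unstressed syllable, so rule 2 applies → [ə].
/z/ — not in any rule's target class → [z].
/ʃ/ — between /z/ and /a/; rule 1 does not apply here → [ʃ].
/a/ (between /ʃ/ and /s/): in an unstressed syllable, so rule 2 applies → [ə].
/s/ (between /a/ and /i/): between two vowels, so rule 1 applies → [z].
/i/ (between /s/ and /l/) fails the environment for rule 2, so it stays [i].
/l/ — not in any rule's target class → [l].
/u/ (between /l/ and /l/) occurs in an unstressed syllable → [ə] by rule 2.
/l/ (between /u/ and /e/) is unaffected → [l].
/e/ (between /l/ and /s/): in an unstressed syllable, so rule 2 applies → [ə].
/s/ — word-final; rule 1 does not apply here → [s].

[ɡəzʃəˈzilələs]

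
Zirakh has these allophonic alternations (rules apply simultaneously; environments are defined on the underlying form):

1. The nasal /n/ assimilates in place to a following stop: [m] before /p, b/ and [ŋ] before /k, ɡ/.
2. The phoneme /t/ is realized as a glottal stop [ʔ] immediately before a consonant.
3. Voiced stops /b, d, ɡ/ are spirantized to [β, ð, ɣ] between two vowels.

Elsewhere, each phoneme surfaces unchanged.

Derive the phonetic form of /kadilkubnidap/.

/k/ — not in any rule's target class → [k].
/a/ (between /k/ and /d/) is unaffected → [a].
/d/ (between /a/ and /i/) occurs between two vowels → [ð] by rule 3.
/i/ stays [i].
/l/ — not in any rule's target class → [l].
/k/ (between /l/ and /u/) is unaffected → [k].
/u/ stays [u].
/b/ — between /u/ and /n/; rule 3 does not apply here → [b].
/n/ (between /b/ and /i/): rule 1 targets it, but not before a labial or velar stop → unchanged [n].
/i/ stays [i].
/d/ (between /i/ and /a/) occurs between two vowels → [ð] by rule 3.
/a/ (between /d/ and /p/): no rule targets it → [a].
/p/ stays [p].

[kaðilkubniðap]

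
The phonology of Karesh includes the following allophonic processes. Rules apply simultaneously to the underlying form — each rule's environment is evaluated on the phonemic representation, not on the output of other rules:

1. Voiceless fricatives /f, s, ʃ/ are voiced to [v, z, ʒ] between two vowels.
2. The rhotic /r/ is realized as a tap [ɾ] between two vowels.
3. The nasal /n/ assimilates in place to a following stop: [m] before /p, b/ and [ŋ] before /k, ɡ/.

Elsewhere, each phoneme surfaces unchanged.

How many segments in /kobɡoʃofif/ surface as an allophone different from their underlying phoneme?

Segments that undergo a rule: /ʃ/ → [ʒ] (rule 1); /f/ → [v] (rule 1).
All other segments surface unchanged.

2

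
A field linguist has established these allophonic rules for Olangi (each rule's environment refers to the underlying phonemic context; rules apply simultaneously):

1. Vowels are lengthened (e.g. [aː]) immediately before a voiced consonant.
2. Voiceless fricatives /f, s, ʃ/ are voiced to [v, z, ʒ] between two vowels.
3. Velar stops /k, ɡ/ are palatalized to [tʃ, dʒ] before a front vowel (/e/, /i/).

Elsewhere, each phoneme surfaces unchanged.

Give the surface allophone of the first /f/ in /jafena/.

/f/ — between /a/ and /e/, between two vowels — surfaces as [v] (rule 2).

[v]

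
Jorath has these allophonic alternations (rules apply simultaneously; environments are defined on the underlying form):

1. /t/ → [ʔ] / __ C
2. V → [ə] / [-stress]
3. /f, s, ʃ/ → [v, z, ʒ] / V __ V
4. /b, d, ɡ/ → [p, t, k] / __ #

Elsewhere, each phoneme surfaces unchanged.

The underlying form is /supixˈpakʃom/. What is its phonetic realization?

[səpəxˈpakʃəm]

/s/ (word-initial) fails the environment for rule 3, so it stays [s].
/u/ — between /s/ and /p/, in an unstressed syllable — surfaces as [ə] (rule 2).
/i/ meets the environment for rule 2 (in an unstressed syllable) → [ə].
/a/ (between /p/ and /k/) is in the target of rule 2 but the environment (in an unstressed syllable) is not met → [a].
/ʃ/ (between /k/ and /o/): rule 3 targets it, but not between two vowels → unchanged [ʃ].
/o/ — between /ʃ/ and /m/, in an unstressed syllable — surfaces as [ə] (rule 2).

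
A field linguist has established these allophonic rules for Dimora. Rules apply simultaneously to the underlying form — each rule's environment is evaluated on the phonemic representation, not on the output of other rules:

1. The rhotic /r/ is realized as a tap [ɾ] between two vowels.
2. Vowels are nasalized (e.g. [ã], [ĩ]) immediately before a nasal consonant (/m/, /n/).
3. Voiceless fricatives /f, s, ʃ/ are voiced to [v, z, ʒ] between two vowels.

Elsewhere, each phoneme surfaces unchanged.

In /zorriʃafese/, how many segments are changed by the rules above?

Segments that undergo a rule: /ʃ/ → [ʒ] (rule 3); /f/ → [v] (rule 3); /s/ → [z] (rule 3).
All other segments surface unchanged.

3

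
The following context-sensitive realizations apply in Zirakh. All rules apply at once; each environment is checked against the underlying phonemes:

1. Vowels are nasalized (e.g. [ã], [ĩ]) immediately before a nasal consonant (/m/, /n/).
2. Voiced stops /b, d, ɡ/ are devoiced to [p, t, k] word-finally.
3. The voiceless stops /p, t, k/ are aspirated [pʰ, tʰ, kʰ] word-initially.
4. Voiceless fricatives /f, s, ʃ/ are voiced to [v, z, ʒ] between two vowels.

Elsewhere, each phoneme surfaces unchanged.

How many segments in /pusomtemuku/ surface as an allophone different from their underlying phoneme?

Segments that undergo a rule: /p/ → [pʰ] (rule 3); /s/ → [z] (rule 4); /o/ → [õ] (rule 1); /e/ → [ẽ] (rule 1).
All other segments surface unchanged.

4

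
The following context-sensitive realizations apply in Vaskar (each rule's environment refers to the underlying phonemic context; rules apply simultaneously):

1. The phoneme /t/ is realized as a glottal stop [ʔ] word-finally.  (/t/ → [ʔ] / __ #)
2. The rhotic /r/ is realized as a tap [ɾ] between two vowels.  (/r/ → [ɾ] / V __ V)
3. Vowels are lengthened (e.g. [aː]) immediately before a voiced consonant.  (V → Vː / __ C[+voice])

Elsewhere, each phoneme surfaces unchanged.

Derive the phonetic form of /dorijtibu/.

/o/ — between /d/ and /r/, before a voiced consonant — surfaces as [oː] (rule 3).
/r/ — between /o/ and /i/, between two vowels — surfaces as [ɾ] (rule 2).
/i/ (between /r/ and /j/): before a voiced consonant, so rule 3 applies → [iː].
/t/ (between /j/ and /i/): rule 1 targets it, but not word-finally → unchanged [t].
/i/ (between /t/ and /b/): before a voiced consonant, so rule 3 applies → [iː].
/u/ — word-final; rule 3 does not apply here → [u].

[doːɾiːjtiːbu]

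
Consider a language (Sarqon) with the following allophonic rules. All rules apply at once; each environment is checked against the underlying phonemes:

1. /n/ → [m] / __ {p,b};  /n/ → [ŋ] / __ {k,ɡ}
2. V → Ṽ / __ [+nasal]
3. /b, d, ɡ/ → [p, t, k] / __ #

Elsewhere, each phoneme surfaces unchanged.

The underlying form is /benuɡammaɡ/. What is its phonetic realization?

[bẽnuɡãmmak]

/b/ (word-initial) fails the environment for rule 3, so it stays [b].
Rule 2 applies to /e/ (between /b/ and /n/: before a nasal consonant) → [ẽ].
/n/ — between /e/ and /u/; rule 1 does not apply here → [n].
/u/ (between /n/ and /ɡ/): rule 2 targets it, but not before a nasal consonant → unchanged [u].
/ɡ/ (between /u/ and /a/) is in the target of rule 3 but the environment (word-finally) is not met → [ɡ].
/a/ meets the environment for rule 2 (before a nasal consonant) → [ã].
/m/ stays [m].
/m/ (between /m/ and /a/) is unaffected → [m].
/a/ — between /m/ and /ɡ/; rule 2 does not apply here → [a].
Rule 3 applies to /ɡ/ (word-final: word-finally) → [k].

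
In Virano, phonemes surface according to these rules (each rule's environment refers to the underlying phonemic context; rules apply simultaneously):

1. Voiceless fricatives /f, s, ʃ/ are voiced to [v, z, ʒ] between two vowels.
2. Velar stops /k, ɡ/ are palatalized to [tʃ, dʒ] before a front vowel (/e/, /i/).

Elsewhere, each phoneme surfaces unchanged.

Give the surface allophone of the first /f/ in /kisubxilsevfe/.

/f/ — between /v/ and /e/; rule 1 does not apply here → [f].

[f]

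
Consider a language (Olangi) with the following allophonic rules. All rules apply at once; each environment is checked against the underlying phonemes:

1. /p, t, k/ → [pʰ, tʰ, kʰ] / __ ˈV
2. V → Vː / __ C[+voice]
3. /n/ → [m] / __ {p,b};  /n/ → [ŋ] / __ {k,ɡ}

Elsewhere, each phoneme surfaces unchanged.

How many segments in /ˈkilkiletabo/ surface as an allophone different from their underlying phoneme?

4

Segments that undergo a rule: /k/ → [kʰ] (rule 1); /i/ → [iː] (rule 2); /i/ → [iː] (rule 2); /a/ → [aː] (rule 2).
All other segments surface unchanged.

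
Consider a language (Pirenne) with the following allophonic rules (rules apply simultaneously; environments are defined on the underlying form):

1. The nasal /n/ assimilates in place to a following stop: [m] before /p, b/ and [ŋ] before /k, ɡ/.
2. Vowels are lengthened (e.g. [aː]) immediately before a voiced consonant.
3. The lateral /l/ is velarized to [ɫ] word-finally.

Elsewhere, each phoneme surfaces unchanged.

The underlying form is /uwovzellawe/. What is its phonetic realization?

/u/ meets the environment for rule 2 (before a voiced consonant) → [uː].
/w/ stays [w].
/o/ meets the environment for rule 2 (before a voiced consonant) → [oː].
/v/ stays [v].
/z/ — not in any rule's target class → [z].
/e/ (between /z/ and /l/) occurs before a voiced consonant → [eː] by rule 2.
/l/ (between /e/ and /l/) is in the target of rule 3 but the environment (word-finally) is not met → [l].
/l/ (between /l/ and /a/) fails the environment for rule 3, so it stays [l].
Rule 2 applies to /a/ (between /l/ and /w/: before a voiced consonant) → [aː].
/w/ stays [w].
/e/ (word-final) fails the environment for rule 2, so it stays [e].

[uːwoːvzeːllaːwe]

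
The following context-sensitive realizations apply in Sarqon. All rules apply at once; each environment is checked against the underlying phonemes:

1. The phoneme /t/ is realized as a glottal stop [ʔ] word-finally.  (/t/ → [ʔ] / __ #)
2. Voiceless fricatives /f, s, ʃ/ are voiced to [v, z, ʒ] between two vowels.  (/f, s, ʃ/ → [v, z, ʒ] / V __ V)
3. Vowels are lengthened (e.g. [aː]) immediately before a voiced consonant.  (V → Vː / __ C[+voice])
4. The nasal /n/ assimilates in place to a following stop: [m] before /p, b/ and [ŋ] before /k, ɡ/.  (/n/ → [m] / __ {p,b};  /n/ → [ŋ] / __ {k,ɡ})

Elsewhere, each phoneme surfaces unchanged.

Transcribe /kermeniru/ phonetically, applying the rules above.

[keːrmeːniːru]

/k/ — not in any rule's target class → [k].
/e/ — between /k/ and /r/, before a voiced consonant — surfaces as [eː] (rule 3).
/r/ (between /e/ and /m/): no rule targets it → [r].
/m/ (between /r/ and /e/) is unaffected → [m].
Rule 3 applies to /e/ (between /m/ and /n/: before a voiced consonant) → [eː].
/n/ (between /e/ and /i/) fails the environment for rule 4, so it stays [n].
Rule 3 applies to /i/ (between /n/ and /r/: before a voiced consonant) → [iː].
/r/ (between /i/ and /u/) is unaffected → [r].
/u/ — word-final; rule 3 does not apply here → [u].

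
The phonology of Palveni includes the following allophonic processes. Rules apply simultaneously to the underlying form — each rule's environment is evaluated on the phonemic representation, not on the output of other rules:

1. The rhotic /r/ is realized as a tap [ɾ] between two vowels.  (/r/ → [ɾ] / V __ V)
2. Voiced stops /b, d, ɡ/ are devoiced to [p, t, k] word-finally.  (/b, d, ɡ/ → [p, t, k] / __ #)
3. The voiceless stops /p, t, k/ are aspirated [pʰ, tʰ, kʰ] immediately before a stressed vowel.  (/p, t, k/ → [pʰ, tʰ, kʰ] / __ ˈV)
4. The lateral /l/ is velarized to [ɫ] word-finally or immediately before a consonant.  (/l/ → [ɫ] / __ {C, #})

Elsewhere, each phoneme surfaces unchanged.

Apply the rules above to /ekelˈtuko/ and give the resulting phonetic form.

[ekeɫˈtʰuko]

/e/ — not in any rule's target class → [e].
/k/ (between /e/ and /e/) fails the environment for rule 3, so it stays [k].
/e/ (between /k/ and /l/) is unaffected → [e].
/l/ (between /e/ and /t/) occurs word-finally or immediately before a consonant → [ɫ] by rule 4.
Rule 3 applies to /t/ (between /l/ and /u/: immediately before a stressed vowel) → [tʰ].
/u/ (between /t/ and /k/): no rule targets it → [u].
/k/ — between /u/ and /o/; rule 3 does not apply here → [k].
/o/ — not in any rule's target class → [o].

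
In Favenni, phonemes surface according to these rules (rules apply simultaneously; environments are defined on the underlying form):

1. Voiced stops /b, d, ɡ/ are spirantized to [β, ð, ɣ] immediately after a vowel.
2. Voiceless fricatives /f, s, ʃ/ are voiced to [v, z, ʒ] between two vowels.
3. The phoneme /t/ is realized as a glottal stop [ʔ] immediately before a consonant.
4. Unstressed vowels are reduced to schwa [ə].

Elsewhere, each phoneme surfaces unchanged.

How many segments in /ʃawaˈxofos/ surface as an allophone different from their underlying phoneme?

4

Segments that undergo a rule: /a/ → [ə] (rule 4); /a/ → [ə] (rule 4); /f/ → [v] (rule 2); /o/ → [ə] (rule 4).
All other segments surface unchanged.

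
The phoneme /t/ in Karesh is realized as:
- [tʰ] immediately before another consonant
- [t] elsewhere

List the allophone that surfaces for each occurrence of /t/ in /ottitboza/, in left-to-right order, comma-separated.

[tʰ], [t], [tʰ]

Occurrence 1 (position 2): immediately before another consonant → [tʰ].
Occurrence 2 (position 3): no conditioning environment matches → elsewhere allophone [t].
Occurrence 3 (position 5): immediately before another consonant → [tʰ].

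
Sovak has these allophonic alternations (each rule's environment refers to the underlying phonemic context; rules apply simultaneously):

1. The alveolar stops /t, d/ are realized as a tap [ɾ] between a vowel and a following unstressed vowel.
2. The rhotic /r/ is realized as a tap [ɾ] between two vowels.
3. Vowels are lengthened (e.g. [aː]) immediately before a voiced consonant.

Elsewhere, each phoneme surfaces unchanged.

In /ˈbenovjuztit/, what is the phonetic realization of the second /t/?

[t]

/t/ (word-final) fails the environment for rule 1, so it stays [t].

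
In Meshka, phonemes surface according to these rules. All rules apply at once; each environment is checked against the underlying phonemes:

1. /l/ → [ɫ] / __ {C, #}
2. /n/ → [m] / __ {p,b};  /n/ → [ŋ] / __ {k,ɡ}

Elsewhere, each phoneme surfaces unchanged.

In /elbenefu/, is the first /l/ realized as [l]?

/l/ — between /e/ and /b/, word-finally or immediately before a consonant — surfaces as [ɫ] (rule 1).
The actual realization is [ɫ], not [l].

No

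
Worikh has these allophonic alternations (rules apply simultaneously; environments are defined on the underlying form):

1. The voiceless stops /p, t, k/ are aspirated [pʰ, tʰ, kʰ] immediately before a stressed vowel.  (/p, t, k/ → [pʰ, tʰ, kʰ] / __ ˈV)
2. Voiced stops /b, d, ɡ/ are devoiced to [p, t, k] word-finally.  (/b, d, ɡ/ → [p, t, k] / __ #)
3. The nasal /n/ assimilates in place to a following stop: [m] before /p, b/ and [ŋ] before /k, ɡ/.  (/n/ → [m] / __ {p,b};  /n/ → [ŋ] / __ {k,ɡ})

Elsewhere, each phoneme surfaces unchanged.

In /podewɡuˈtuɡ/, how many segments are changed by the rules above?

2

Segments that undergo a rule: /t/ → [tʰ] (rule 1); /ɡ/ → [k] (rule 2).
All other segments surface unchanged.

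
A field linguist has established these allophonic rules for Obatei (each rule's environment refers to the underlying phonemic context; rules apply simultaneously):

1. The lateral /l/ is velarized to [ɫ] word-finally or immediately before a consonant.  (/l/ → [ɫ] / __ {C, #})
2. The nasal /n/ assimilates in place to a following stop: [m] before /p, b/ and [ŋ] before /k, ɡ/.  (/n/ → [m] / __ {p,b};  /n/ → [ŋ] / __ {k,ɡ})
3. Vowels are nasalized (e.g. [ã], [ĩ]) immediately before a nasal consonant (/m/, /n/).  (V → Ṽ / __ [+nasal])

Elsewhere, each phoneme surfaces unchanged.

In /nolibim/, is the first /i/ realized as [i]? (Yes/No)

Yes

/i/ (between /l/ and /b/): rule 3 targets it, but not before a nasal consonant → unchanged [i].
The actual realization is [i], which matches [i].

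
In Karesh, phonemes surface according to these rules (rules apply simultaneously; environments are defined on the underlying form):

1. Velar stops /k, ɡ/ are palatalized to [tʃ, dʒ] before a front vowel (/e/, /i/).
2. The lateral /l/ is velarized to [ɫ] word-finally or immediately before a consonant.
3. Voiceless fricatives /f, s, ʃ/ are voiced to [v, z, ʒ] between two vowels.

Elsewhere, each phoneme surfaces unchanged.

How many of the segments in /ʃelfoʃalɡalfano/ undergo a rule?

Segments that undergo a rule: /l/ → [ɫ] (rule 2); /ʃ/ → [ʒ] (rule 3); /l/ → [ɫ] (rule 2); /l/ → [ɫ] (rule 2).
All other segments surface unchanged.

4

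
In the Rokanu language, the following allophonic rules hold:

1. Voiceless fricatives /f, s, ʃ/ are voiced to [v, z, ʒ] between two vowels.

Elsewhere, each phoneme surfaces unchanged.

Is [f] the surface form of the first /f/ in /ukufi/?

/f/ (between /u/ and /i/): between two vowels, so rule 1 applies → [v].
The actual realization is [v], not [f].

No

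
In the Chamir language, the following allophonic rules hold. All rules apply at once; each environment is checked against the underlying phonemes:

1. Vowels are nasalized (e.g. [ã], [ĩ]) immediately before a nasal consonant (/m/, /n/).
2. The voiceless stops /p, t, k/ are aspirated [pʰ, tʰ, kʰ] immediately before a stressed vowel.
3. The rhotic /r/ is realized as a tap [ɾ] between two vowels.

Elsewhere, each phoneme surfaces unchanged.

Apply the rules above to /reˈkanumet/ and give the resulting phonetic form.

[reˈkʰãnũmet]

/r/ (word-initial) is in the target of rule 3 but the environment (between two vowels) is not met → [r].
/e/ (between /r/ and /k/) fails the environment for rule 1, so it stays [e].
/k/ (between /e/ and /a/): immediately before a stressed vowel, so rule 2 applies → [kʰ].
/a/ — between /k/ and /n/, before a nasal consonant — surfaces as [ã] (rule 1).
/n/ stays [n].
/u/ (between /n/ and /m/): before a nasal consonant, so rule 1 applies → [ũ].
/m/ (between /u/ and /e/) is unaffected → [m].
/e/ — between /m/ and /t/; rule 1 does not apply here → [e].
/t/ (word-final) is in the target of rule 2 but the environment (immediately before a stressed vowel) is not met → [t].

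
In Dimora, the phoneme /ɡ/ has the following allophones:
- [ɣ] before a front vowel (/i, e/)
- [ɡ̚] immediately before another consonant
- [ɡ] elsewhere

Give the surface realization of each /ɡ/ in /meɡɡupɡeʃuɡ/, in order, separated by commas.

Occurrence 1 (position 3): immediately before another consonant → [ɡ̚].
Occurrence 2 (position 4): no conditioning environment matches → elsewhere allophone [ɡ].
Occurrence 3 (position 7): before a front vowel (/i, e/) → [ɣ].
Occurrence 4 (position 11): no conditioning environment matches → elsewhere allophone [ɡ].

[ɡ̚], [ɡ], [ɣ], [ɡ]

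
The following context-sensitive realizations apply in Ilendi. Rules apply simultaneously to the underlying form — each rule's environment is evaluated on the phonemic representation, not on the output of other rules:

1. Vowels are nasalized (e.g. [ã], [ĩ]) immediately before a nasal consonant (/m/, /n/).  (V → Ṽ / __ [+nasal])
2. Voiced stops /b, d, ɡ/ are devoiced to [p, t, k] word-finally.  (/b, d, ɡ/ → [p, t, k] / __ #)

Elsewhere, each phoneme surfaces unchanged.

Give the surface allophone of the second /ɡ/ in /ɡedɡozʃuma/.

/ɡ/ — between /d/ and /o/; rule 2 does not apply here → [ɡ].

[ɡ]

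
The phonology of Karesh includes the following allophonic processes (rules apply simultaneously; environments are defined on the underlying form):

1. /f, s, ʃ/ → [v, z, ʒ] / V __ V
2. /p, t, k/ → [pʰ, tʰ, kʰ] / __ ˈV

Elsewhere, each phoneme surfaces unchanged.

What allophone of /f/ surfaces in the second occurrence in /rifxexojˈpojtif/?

[f]

/f/ — word-final; rule 1 does not apply here → [f].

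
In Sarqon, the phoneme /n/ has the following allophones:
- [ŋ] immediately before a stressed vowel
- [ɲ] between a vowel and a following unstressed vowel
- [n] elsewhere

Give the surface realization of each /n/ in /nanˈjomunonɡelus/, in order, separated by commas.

Occurrence 1 (position 1): no conditioning environment matches → elsewhere allophone [n].
Occurrence 2 (position 3): no conditioning environment matches → elsewhere allophone [n].
Occurrence 3 (position 8): between a vowel and a following unstressed vowel → [ɲ].
Occurrence 4 (position 10): no conditioning environment matches → elsewhere allophone [n].

[n], [n], [ɲ], [n]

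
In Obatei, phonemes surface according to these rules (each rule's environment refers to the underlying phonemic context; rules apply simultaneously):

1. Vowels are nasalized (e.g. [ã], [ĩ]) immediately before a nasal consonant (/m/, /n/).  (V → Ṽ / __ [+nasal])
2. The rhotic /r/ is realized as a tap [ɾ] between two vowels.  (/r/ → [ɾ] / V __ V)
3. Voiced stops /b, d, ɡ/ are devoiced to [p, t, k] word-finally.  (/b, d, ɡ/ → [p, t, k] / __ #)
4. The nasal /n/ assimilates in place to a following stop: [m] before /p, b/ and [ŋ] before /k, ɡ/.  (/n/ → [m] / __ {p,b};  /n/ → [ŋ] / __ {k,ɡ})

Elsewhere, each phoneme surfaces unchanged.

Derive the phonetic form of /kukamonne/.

[kukãmõnne]

/k/ (word-initial): no rule targets it → [k].
/u/ — between /k/ and /k/; rule 1 does not apply here → [u].
/k/ (between /u/ and /a/) is unaffected → [k].
/a/ (between /k/ and /m/) occurs before a nasal consonant → [ã] by rule 1.
/m/ — not in any rule's target class → [m].
Rule 1 applies to /o/ (between /m/ and /n/: before a nasal consonant) → [õ].
/n/ (between /o/ and /n/) is in the target of rule 4 but the environment (before a labial or velar stop) is not met → [n].
/n/ — between /n/ and /e/; rule 4 does not apply here → [n].
/e/ (word-final): rule 1 targets it, but not before a nasal consonant → unchanged [e].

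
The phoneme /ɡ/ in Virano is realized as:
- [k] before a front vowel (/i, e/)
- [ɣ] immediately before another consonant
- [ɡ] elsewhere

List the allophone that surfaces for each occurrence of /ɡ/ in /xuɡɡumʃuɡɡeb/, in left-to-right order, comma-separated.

Occurrence 1 (position 3): immediately before another consonant → [ɣ].
Occurrence 2 (position 4): no conditioning environment matches → elsewhere allophone [ɡ].
Occurrence 3 (position 9): immediately before another consonant → [ɣ].
Occurrence 4 (position 10): before a front vowel (/i, e/) → [k].

[ɣ], [ɡ], [ɣ], [k]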